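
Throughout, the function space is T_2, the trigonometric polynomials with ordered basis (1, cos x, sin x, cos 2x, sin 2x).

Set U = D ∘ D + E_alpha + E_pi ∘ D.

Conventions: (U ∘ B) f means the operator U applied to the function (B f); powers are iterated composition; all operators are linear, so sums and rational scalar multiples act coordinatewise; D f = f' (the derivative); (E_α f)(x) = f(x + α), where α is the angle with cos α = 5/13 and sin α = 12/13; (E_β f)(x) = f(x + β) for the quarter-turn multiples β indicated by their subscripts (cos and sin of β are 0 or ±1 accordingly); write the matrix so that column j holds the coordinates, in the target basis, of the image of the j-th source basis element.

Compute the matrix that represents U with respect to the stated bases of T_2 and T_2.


the matrix is [[1, 0, 0, 0, 0]; [0, -8/13, -1/13, 0, 0]; [0, 1/13, -8/13, 0, 0]; [0, 0, 0, -795/169, 458/169]; [0, 0, 0, -458/169, -795/169]] (rows listed top to bottom)

image of 1: 1
image of cos x: -(8/13)cos x + (1/13)sin x
image of sin x: -(1/13)cos x - (8/13)sin x
image of cos 2x: -(795/169)cos 2x - (458/169)sin 2x
image of sin 2x: (458/169)cos 2x - (795/169)sin 2x
each image's coordinates form column j of the matrix


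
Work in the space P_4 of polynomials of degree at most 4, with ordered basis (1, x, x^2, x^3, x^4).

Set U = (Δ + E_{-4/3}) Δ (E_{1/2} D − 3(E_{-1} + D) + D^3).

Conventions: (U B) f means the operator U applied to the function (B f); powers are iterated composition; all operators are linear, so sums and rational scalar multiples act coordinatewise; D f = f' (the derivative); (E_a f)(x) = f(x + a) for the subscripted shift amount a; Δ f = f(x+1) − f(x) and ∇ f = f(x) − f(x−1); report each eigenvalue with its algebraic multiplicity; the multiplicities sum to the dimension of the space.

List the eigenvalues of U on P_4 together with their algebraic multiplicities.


λ = 0 (multiplicity 5)

image of 1: 0
image of x: -3
image of x^2: -6x + 1
image of x^3: -9x^2 + 3x - 30
image of x^4: -12x^3 + 6x^2 - 120x + 322/9
the matrix is upper triangular; its diagonal is (0, 0, 0, 0, 0)
for a triangular matrix the eigenvalues are the diagonal entries, with algebraic multiplicity their repetition count


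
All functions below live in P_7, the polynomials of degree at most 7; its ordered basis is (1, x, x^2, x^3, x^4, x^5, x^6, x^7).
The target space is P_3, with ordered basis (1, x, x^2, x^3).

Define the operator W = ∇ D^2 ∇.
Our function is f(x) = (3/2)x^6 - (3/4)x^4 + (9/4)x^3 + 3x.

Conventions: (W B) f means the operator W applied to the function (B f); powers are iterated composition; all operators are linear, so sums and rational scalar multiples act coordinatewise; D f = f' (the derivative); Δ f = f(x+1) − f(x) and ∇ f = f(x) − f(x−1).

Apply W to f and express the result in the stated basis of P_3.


∇ f = 9x^5 - (45/2)x^4 + 27x^3 - (45/4)x^2 - (3/4)x + 9/2
D ∇ f = 45x^4 - 90x^3 + 81x^2 - (45/2)x - 3/4
D D ∇ f = 180x^3 - 270x^2 + 162x - 45/2
∇ D^2 ∇ f = 540x^2 - 1080x + 612

g(x) = 540x^2 - 1080x + 612


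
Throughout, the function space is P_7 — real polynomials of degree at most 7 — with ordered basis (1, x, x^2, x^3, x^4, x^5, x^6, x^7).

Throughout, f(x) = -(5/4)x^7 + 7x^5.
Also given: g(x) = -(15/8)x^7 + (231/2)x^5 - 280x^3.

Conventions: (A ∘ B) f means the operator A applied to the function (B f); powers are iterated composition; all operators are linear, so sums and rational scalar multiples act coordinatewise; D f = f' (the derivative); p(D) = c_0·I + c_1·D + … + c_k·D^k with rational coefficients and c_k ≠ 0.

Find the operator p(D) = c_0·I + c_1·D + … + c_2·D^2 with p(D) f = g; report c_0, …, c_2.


p(D) = (3/2)·I − 2·D^2, i.e. c_0 = 3/2, c_1 = 0, c_2 = -2

D^0 f = -(5/4)x^7 + 7x^5
D^1 f = -(35/4)x^6 + 35x^4
D^2 f = -(105/2)x^5 + 140x^3
matching coefficients of g against c_0 f + c_1 Df + … from the top degree down determines the c_i
solution: c_0 = 3/2, c_1 = 0, c_2 = -2


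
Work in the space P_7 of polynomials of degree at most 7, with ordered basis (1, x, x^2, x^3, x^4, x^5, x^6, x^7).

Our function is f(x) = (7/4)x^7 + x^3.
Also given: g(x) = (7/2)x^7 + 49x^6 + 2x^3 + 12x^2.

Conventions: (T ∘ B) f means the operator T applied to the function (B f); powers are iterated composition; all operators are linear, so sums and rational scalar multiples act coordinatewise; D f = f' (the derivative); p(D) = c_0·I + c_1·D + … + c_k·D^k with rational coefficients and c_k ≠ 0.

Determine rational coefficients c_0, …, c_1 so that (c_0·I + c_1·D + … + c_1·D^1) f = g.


D^0 f = (7/4)x^7 + x^3
D^1 f = (49/4)x^6 + 3x^2
matching coefficients of g against c_0 f + c_1 Df + … from the top degree down determines the c_i
solution: c_0 = 2, c_1 = 4

c_0 = 2, c_1 = 4


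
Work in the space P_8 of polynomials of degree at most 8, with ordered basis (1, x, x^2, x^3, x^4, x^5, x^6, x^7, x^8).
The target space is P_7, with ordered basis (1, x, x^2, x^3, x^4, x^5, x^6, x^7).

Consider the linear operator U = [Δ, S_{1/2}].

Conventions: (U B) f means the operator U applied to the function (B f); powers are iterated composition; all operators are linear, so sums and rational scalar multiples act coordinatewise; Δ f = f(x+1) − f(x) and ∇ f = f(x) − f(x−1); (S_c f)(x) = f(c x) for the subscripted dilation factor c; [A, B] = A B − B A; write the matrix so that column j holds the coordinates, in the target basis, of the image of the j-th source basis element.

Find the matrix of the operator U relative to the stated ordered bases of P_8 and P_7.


the matrix is [[0, -1/2, -3/4, -7/8, -15/16, -31/32, -63/64, -127/128, -255/256]; [0, 0, -1/2, -9/8, -7/4, -75/32, -93/32, -441/128, -127/32]; [0, 0, 0, -3/8, -9/8, -35/16, -225/64, -651/128, -441/64]; [0, 0, 0, 0, -1/4, -15/16, -35/16, -525/128, -217/32]; [0, 0, 0, 0, 0, -5/32, -45/64, -245/128, -525/128]; [0, 0, 0, 0, 0, 0, -3/32, -63/128, -49/32]; [0, 0, 0, 0, 0, 0, 0, -7/128, -21/64]; [0, 0, 0, 0, 0, 0, 0, 0, -1/32]] (rows listed top to bottom)

image of 1: 0
image of x: -1/2
image of x^2: -(1/2)x - 3/4
image of x^3: -(3/8)x^2 - (9/8)x - 7/8
image of x^4: -(1/4)x^3 - (9/8)x^2 - (7/4)x - 15/16
image of x^5: -(5/32)x^4 - (15/16)x^3 - (35/16)x^2 - (75/32)x - 31/32
image of x^6: -(3/32)x^5 - (45/64)x^4 - (35/16)x^3 - (225/64)x^2 - (93/32)x - 63/64
image of x^7: -(7/128)x^6 - (63/128)x^5 - (245/128)x^4 - (525/128)x^3 - (651/128)x^2 - (441/128)x - 127/128
image of x^8: -(1/32)x^7 - (21/64)x^6 - (49/32)x^5 - (525/128)x^4 - (217/32)x^3 - (441/64)x^2 - (127/32)x - 255/256
each image's coordinates form column j of the matrix


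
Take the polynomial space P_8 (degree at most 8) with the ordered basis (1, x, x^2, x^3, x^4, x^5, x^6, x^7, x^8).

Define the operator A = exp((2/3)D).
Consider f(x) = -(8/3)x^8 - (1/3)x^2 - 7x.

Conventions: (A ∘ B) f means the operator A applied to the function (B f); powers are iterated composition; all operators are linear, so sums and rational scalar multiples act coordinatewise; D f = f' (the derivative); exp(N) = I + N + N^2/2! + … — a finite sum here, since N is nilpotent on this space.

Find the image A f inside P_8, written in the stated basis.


order-1 term: -(128/9)x^7 - (4/9)x - 14/3
order-2 term: -(896/27)x^6 - 4/27
order-3 term: -(3584/81)x^5
order-4 term: -(8960/243)x^4
order-5 term: -(14336/729)x^3
order-6 term: -(14336/2187)x^2
order-7 term: -(8192/6561)x
order-8 term: -2048/19683
the series for exp((2/3)D) f terminates at order 8
exp((2/3)D) f = -(8/3)x^8 - (128/9)x^7 - (896/27)x^6 - (3584/81)x^5 - (8960/243)x^4 - (14336/729)x^3 - (15065/2187)x^2 - (57035/6561)x - 96818/19683

the result is g(x) = -(8/3)x^8 - (128/9)x^7 - (896/27)x^6 - (3584/81)x^5 - (8960/243)x^4 - (14336/729)x^3 - (15065/2187)x^2 - (57035/6561)x - 96818/19683


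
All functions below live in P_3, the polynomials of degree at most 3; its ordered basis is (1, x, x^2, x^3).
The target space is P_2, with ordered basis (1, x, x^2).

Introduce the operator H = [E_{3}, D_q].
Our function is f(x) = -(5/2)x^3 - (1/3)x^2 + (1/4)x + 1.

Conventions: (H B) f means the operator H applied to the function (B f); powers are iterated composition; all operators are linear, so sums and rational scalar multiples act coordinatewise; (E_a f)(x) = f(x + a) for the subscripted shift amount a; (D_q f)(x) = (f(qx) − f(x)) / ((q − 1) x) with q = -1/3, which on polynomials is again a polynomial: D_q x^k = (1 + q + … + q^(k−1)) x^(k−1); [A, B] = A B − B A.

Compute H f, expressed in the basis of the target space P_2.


D_q f = -(35/18)x^2 - (2/9)x + 1/4
E_{3} D_q f = -(35/18)x^2 - (107/9)x - 215/12
E_{3} f = -(5/2)x^3 - (137/6)x^2 - (277/4)x - 275/4
D_q E_{3} f = -(35/18)x^2 - (137/9)x - 277/4
[E_{3}, D_q] f = (10/3)x + 154/3

the image equals g(x) = (10/3)x + 154/3


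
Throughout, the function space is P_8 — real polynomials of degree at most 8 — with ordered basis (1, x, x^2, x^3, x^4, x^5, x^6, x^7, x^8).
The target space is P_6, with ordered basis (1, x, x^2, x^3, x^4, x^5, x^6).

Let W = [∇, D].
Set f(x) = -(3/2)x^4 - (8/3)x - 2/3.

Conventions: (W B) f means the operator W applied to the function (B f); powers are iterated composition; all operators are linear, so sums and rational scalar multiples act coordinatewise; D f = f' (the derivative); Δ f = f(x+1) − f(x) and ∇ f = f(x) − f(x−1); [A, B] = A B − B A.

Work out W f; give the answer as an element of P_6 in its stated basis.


D f = -6x^3 - 8/3
∇ D f = -18x^2 + 18x - 6
∇ f = -6x^3 + 9x^2 - 6x - 7/6
D ∇ f = -18x^2 + 18x - 6
[∇, D] f = 0

the result is g(x) = 0


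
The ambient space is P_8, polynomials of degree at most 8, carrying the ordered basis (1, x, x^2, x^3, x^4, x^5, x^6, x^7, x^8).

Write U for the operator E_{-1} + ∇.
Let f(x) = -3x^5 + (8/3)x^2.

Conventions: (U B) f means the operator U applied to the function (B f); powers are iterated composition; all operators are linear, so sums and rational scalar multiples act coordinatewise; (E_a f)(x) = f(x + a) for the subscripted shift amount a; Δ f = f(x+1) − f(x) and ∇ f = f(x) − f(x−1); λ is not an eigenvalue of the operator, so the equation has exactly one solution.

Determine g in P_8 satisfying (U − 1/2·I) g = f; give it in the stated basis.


g(x) = -6x^5 + (16/3)x^2

write g with unknown coordinates in the stated basis and equate coefficients in (U − 1/2·I) g = f
solving from the highest basis element down gives g = -6x^5 + (16/3)x^2
check: U g = -6x^5 + (16/3)x^2
so U g − 1/2·g = -3x^5 + (8/3)x^2 = f ✓


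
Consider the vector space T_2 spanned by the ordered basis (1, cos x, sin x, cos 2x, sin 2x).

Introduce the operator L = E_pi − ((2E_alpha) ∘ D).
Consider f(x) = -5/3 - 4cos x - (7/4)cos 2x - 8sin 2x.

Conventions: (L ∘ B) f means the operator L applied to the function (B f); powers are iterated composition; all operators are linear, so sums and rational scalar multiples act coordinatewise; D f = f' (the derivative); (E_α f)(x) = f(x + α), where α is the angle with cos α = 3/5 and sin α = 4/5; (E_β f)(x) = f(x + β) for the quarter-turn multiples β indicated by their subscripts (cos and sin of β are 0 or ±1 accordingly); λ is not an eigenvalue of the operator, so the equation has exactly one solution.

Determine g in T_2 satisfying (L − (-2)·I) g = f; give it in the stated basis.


the image equals g(x) = -5/9 - (52/41)cos x + (24/41)sin x - (301/4804)cos 2x - (1417/1201)sin 2x

write g with unknown coordinates in the stated basis and equate coefficients in (L − (-2)·I) g = f
solving from the highest basis element down gives g = -5/9 - (52/41)cos x + (24/41)sin x - (301/4804)cos 2x - (1417/1201)sin 2x
check: L g = -5/9 - (60/41)cos x - (48/41)sin x - (7805/4804)cos 2x - (6774/1201)sin 2x
so L g − (-2)·g = -5/3 - 4cos x - (7/4)cos 2x - 8sin 2x = f ✓


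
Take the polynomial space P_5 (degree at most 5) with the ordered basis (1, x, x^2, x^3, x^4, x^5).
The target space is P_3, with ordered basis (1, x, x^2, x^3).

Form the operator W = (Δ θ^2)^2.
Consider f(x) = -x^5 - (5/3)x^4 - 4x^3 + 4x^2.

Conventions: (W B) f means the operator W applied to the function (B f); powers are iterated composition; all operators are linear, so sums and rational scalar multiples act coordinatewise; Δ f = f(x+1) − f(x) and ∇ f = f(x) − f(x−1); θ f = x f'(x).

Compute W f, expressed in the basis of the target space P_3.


θ f = -5x^5 - (20/3)x^4 - 12x^3 + 8x^2
θ θ f = -25x^5 - (80/3)x^4 - 36x^3 + 16x^2
Δ θ^2 f = -125x^4 - (1070/3)x^3 - 518x^2 - (923/3)x - 215/3
θ (Δ θ^2) f = -500x^4 - 1070x^3 - 1036x^2 - (923/3)x
θ θ (Δ θ^2) f = -2000x^4 - 3210x^3 - 2072x^2 - (923/3)x
Δ θ^2 (Δ θ^2) f = -8000x^3 - 21630x^2 - 21774x - 22769/3

g(x) = -8000x^3 - 21630x^2 - 21774x - 22769/3


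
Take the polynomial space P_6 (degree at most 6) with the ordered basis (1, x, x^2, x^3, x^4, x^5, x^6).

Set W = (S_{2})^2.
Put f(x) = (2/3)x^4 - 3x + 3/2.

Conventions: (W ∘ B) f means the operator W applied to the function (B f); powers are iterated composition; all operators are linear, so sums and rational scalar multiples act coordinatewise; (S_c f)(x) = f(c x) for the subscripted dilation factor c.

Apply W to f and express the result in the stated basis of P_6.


g(x) = (512/3)x^4 - 12x + 3/2

S_{2} f = (32/3)x^4 - 6x + 3/2
S_{2} S_{2} f = (512/3)x^4 - 12x + 3/2


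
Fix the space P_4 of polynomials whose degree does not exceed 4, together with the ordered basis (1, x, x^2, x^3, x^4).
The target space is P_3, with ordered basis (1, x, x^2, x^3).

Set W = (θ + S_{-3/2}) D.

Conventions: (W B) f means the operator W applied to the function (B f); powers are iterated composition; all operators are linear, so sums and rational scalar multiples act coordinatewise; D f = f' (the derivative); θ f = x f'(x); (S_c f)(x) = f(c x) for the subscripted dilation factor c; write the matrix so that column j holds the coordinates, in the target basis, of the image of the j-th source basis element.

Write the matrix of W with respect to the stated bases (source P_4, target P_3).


the matrix is [[0, 1, 0, 0, 0]; [0, 0, -1, 0, 0]; [0, 0, 0, 51/4, 0]; [0, 0, 0, 0, -3/2]] (rows listed top to bottom)

image of 1: 0
image of x: 1
image of x^2: -x
image of x^3: (51/4)x^2
image of x^4: -(3/2)x^3
each image's coordinates form column j of the matrix


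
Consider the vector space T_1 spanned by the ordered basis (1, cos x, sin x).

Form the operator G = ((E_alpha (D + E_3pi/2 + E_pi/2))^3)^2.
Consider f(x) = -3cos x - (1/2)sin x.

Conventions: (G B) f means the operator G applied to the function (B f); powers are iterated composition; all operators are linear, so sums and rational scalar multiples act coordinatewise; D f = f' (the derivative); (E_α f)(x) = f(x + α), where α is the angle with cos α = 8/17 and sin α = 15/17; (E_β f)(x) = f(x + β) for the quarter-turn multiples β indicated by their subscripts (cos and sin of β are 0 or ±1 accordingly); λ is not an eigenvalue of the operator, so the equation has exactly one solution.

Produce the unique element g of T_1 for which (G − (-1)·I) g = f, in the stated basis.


the result is g(x) = -(3929/990)cos x + (9611/660)sin x

write g with unknown coordinates in the stated basis and equate coefficients in (G − (-1)·I) g = f
solving from the highest basis element down gives g = -(3929/990)cos x + (9611/660)sin x
check: G g = (959/990)cos x - (9941/660)sin x
so G g − (-1)·g = -3cos x - (1/2)sin x = f ✓


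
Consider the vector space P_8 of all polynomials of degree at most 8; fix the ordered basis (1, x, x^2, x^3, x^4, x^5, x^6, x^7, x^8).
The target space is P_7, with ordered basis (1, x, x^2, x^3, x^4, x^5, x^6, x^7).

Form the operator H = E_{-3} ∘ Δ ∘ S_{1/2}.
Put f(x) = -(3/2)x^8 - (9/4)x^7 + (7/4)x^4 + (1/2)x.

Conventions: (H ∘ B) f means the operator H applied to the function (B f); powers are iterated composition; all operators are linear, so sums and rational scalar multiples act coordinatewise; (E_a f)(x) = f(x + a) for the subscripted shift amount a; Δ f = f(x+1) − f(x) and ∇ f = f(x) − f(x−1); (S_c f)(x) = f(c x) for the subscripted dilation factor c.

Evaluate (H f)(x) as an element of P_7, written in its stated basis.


S_{1/2} f = -(3/512)x^8 - (9/512)x^7 + (7/64)x^4 + (1/4)x
Δ S_{1/2} f = -(3/64)x^7 - (147/512)x^6 - (357/512)x^5 - (525/512)x^4 - (259/512)x^3 + (63/512)x^2 + (137/512)x + 43/128
E_{-3} (Δ ∘ S_{1/2}) f = -(3/64)x^7 + (357/512)x^6 - (2247/512)x^5 + (7665/512)x^4 - (14749/512)x^3 + (14301/512)x^2 - (3265/512)x - 391/64

g(x) = -(3/64)x^7 + (357/512)x^6 - (2247/512)x^5 + (7665/512)x^4 - (14749/512)x^3 + (14301/512)x^2 - (3265/512)x - 391/64


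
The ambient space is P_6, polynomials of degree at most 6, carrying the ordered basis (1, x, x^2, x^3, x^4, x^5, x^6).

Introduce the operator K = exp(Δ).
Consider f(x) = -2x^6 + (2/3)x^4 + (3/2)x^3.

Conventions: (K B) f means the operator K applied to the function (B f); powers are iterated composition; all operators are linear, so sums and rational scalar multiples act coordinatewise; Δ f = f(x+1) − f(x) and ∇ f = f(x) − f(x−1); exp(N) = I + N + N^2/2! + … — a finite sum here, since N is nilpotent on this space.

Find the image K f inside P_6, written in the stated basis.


the image equals g(x) = -2x^6 - 12x^5 - (178/3)x^4 - (1175/6)x^3 - (875/2)x^2 - (1805/3)x - 777/2

order-1 term: -12x^5 - 30x^4 - (112/3)x^3 - (43/2)x^2 - (29/6)x + 1/6
order-2 term: -30x^4 - 120x^3 - 206x^2 - (335/2)x - 317/6
order-3 term: -40x^3 - 180x^2 - (892/3)x - 349/2
order-4 term: -30x^2 - 120x - 388/3
order-5 term: -12x - 30
order-6 term: -2
the series for exp(Δ) f terminates at order 6
exp(Δ) f = -2x^6 - 12x^5 - (178/3)x^4 - (1175/6)x^3 - (875/2)x^2 - (1805/3)x - 777/2


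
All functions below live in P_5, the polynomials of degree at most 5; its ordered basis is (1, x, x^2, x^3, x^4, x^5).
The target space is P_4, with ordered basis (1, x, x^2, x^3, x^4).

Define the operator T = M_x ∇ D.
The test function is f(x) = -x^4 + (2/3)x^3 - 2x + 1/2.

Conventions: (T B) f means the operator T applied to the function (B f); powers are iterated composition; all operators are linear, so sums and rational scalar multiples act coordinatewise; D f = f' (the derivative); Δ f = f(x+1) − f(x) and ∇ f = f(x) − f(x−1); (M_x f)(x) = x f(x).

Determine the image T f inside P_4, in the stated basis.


D f = -4x^3 + 2x^2 - 2
∇ D f = -12x^2 + 16x - 6
M_x ∇ D f = -12x^3 + 16x^2 - 6x

g(x) = -12x^3 + 16x^2 - 6x


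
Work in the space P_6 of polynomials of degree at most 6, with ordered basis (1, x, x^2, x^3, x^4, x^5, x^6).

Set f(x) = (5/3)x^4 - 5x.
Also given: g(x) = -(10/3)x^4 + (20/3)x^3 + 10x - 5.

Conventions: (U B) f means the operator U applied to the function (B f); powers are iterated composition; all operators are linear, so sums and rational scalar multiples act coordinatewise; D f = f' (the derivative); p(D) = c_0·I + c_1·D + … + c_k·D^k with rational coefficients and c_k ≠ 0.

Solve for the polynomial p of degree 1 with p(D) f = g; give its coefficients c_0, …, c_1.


c_0 = -2, c_1 = 1

D^0 f = (5/3)x^4 - 5x
D^1 f = (20/3)x^3 - 5
matching coefficients of g against c_0 f + c_1 Df + … from the top degree down determines the c_i
solution: c_0 = -2, c_1 = 1


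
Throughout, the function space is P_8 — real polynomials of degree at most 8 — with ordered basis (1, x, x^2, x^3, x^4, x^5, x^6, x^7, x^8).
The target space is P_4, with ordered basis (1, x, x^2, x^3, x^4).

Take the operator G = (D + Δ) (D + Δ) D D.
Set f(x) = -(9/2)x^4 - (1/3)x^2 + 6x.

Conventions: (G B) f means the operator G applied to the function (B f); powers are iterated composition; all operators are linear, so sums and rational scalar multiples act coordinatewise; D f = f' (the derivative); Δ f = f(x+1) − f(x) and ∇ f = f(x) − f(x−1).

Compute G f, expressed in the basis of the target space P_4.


D f = -18x^3 - (2/3)x + 6
D D f = -54x^2 - 2/3
D (D D) f = -108x
Δ (D D) f = -108x - 54
(D + Δ) (D D) f = -216x - 54
D (D + Δ) (D D) f = -216
Δ (D + Δ) (D D) f = -216
(D + Δ) (D + Δ) (D D) f = -432

the result is g(x) = -432


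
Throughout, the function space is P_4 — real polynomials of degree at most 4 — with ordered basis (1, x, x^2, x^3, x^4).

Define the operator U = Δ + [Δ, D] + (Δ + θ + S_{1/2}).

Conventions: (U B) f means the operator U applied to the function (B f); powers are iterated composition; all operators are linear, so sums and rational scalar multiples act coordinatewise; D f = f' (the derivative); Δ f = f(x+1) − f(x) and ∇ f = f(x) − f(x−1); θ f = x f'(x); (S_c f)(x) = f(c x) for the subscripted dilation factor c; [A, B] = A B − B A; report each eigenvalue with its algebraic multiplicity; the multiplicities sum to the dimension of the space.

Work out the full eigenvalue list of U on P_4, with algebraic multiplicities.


λ = 1 (multiplicity 1), λ = 3/2 (multiplicity 1), λ = 9/4 (multiplicity 1), λ = 25/8 (multiplicity 1), λ = 65/16 (multiplicity 1)

image of 1: 1
image of x: (3/2)x + 2
image of x^2: (9/4)x^2 + 4x + 2
image of x^3: (25/8)x^3 + 6x^2 + 6x + 2
image of x^4: (65/16)x^4 + 8x^3 + 12x^2 + 8x + 2
the matrix is upper triangular; its diagonal is (1, 3/2, 9/4, 25/8, 65/16)
for a triangular matrix the eigenvalues are the diagonal entries, with algebraic multiplicity their repetition count


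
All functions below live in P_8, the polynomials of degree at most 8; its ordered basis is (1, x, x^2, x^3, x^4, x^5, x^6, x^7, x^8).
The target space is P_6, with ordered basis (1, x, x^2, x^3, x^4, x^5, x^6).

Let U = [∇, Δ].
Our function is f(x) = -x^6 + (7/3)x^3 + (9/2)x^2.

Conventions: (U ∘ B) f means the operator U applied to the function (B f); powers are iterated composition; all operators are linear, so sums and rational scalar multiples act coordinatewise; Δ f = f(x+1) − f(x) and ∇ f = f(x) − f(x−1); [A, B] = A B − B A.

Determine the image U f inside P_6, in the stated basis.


Δ f = -6x^5 - 15x^4 - 20x^3 - 8x^2 + 10x + 35/6
∇ Δ f = -30x^4 - 30x^2 + 14x + 7
∇ f = -6x^5 + 15x^4 - 20x^3 + 22x^2 - 4x - 7/6
Δ ∇ f = -30x^4 - 30x^2 + 14x + 7
[∇, Δ] f = 0

the result is g(x) = 0


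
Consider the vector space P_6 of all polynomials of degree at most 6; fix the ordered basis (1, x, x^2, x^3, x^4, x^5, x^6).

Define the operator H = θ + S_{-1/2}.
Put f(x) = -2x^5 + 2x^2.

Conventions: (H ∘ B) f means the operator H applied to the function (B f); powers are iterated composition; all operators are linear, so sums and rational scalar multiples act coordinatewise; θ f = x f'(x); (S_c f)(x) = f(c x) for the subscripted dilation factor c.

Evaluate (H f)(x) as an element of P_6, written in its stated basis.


the image equals g(x) = -(159/16)x^5 + (9/2)x^2

θ f = -10x^5 + 4x^2
S_{-1/2} f = (1/16)x^5 + (1/2)x^2
(θ + S_{-1/2}) f = -(159/16)x^5 + (9/2)x^2


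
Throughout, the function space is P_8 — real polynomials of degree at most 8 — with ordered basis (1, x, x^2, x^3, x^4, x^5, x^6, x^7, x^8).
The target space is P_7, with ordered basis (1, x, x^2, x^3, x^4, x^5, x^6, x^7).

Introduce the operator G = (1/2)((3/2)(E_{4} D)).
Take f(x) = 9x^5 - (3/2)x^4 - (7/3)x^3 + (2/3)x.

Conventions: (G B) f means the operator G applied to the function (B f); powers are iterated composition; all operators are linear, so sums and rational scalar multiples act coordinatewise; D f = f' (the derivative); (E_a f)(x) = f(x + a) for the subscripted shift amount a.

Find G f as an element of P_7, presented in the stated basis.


D f = 45x^4 - 6x^3 - 7x^2 + 2/3
E_{4} D f = 45x^4 + 714x^3 + 4241x^2 + 11176x + 33074/3
((3/2)(E_{4} D)) f = (135/2)x^4 + 1071x^3 + (12723/2)x^2 + 16764x + 16537
((1/2)((3/2)(E_{4} D))) f = (135/4)x^4 + (1071/2)x^3 + (12723/4)x^2 + 8382x + 16537/2

the image equals g(x) = (135/4)x^4 + (1071/2)x^3 + (12723/4)x^2 + 8382x + 16537/2


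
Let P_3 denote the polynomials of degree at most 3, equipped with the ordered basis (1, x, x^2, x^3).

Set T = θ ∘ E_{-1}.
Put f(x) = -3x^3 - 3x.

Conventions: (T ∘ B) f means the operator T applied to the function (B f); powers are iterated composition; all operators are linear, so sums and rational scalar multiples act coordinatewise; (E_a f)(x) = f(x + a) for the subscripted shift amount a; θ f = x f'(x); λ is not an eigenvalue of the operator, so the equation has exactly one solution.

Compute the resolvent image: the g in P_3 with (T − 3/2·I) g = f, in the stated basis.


write g with unknown coordinates in the stated basis and equate coefficients in (T − 3/2·I) g = f
solving from the highest basis element down gives g = -2x^3 - 24x^2 + 90x
check: T g = -6x^3 - 36x^2 + 132x
so T g − 3/2·g = -3x^3 - 3x = f ✓

the result is g(x) = -2x^3 - 24x^2 + 90x


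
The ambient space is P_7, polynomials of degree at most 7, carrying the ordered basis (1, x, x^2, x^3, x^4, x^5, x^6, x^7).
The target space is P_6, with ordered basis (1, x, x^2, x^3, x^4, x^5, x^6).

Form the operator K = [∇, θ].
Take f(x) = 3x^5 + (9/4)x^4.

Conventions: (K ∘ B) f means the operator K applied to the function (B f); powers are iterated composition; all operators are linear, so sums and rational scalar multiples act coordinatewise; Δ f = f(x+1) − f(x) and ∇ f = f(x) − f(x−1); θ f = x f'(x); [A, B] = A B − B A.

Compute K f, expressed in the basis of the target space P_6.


g(x) = 15x^4 - 51x^3 + 63x^2 - 33x + 6

θ f = 15x^5 + 9x^4
∇ θ f = 75x^4 - 114x^3 + 96x^2 - 39x + 6
∇ f = 15x^4 - 21x^3 + (33/2)x^2 - 6x + 3/4
θ ∇ f = 60x^4 - 63x^3 + 33x^2 - 6x
[∇, θ] f = 15x^4 - 51x^3 + 63x^2 - 33x + 6


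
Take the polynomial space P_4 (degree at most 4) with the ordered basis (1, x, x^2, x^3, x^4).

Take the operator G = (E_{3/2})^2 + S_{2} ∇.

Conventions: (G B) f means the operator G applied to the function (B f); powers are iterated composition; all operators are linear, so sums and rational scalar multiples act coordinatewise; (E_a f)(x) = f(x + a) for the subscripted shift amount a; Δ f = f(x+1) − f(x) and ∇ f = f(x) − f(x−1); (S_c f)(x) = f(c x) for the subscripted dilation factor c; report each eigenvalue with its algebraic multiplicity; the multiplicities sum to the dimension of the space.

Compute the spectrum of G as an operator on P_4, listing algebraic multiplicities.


image of 1: 1
image of x: x + 4
image of x^2: x^2 + 10x + 8
image of x^3: x^3 + 21x^2 + 21x + 28
image of x^4: x^4 + 44x^3 + 30x^2 + 116x + 80
the matrix is upper triangular; its diagonal is (1, 1, 1, 1, 1)
for a triangular matrix the eigenvalues are the diagonal entries, with algebraic multiplicity their repetition count

λ = 1 (multiplicity 5)


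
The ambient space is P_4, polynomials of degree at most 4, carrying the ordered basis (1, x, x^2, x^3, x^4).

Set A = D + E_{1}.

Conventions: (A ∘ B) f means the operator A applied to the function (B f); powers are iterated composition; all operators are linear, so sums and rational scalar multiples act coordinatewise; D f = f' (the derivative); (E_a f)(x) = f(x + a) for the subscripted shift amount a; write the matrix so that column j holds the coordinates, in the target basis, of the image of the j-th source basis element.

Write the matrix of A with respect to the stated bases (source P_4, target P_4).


image of 1: 1
image of x: x + 2
image of x^2: x^2 + 4x + 1
image of x^3: x^3 + 6x^2 + 3x + 1
image of x^4: x^4 + 8x^3 + 6x^2 + 4x + 1
each image's coordinates form column j of the matrix

the matrix is [[1, 2, 1, 1, 1]; [0, 1, 4, 3, 4]; [0, 0, 1, 6, 6]; [0, 0, 0, 1, 8]; [0, 0, 0, 0, 1]] (rows listed top to bottom)


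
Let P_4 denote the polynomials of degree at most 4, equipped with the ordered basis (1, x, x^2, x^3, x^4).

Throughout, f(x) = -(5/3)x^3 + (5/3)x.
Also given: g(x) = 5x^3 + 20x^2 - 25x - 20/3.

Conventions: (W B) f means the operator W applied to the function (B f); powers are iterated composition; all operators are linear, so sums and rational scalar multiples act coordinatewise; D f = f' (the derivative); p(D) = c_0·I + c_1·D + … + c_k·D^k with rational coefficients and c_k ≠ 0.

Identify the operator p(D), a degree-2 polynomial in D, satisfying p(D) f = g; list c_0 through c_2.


p(D) = -3·I − 4·D + 2·D^2, i.e. c_0 = -3, c_1 = -4, c_2 = 2

D^0 f = -(5/3)x^3 + (5/3)x
D^1 f = -5x^2 + 5/3
D^2 f = -10x
matching coefficients of g against c_0 f + c_1 Df + … from the top degree down determines the c_i
solution: c_0 = -3, c_1 = -4, c_2 = 2


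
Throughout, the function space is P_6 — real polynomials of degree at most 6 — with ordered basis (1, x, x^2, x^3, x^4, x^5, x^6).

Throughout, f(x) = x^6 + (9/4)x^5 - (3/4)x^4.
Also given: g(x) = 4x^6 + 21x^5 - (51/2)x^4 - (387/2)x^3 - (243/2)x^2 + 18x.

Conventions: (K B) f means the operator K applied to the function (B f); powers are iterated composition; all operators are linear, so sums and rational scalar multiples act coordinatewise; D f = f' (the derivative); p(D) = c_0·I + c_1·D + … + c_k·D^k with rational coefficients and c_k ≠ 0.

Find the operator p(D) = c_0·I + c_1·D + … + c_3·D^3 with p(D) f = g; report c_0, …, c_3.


D^0 f = x^6 + (9/4)x^5 - (3/4)x^4
D^1 f = 6x^5 + (45/4)x^4 - 3x^3
D^2 f = 30x^4 + 45x^3 - 9x^2
D^3 f = 120x^3 + 135x^2 - 18x
matching coefficients of g against c_0 f + c_1 Df + … from the top degree down determines the c_i
solution: c_0 = 4, c_1 = 2, c_2 = -3/2, c_3 = -1

p(D) = 4·I + 2·D − (3/2)·D^2 − D^3, i.e. c_0 = 4, c_1 = 2, c_2 = -3/2, c_3 = -1


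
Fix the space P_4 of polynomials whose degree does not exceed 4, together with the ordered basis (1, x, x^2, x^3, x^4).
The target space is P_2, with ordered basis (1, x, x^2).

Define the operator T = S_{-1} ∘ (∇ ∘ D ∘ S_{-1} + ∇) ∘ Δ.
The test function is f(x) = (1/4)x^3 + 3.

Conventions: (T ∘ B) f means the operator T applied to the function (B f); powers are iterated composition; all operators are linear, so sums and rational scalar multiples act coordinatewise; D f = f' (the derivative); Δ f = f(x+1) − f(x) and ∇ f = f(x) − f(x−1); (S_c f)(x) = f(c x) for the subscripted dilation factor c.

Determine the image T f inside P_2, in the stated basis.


Δ f = (3/4)x^2 + (3/4)x + 1/4
S_{-1} Δ f = (3/4)x^2 - (3/4)x + 1/4
D S_{-1} Δ f = (3/2)x - 3/4
∇ D S_{-1} Δ f = 3/2
∇ Δ f = (3/2)x
(∇ ∘ D ∘ S_{-1} + ∇) Δ f = (3/2)x + 3/2
S_{-1} (∇ ∘ D ∘ S_{-1} + ∇) Δ f = -(3/2)x + 3/2

g(x) = -(3/2)x + 3/2


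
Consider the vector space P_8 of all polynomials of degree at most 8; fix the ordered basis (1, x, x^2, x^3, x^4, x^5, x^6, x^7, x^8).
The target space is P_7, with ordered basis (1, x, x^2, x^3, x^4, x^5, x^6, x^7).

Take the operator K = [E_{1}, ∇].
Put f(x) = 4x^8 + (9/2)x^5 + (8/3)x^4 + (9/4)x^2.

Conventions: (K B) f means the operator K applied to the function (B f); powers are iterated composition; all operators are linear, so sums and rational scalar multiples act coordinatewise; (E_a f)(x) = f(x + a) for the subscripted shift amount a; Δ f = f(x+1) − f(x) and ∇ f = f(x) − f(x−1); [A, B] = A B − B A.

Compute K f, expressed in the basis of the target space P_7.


∇ f = 32x^7 - 112x^6 + 224x^5 - (515/2)x^4 + (569/3)x^3 - 83x^2 + (74/3)x - 53/12
E_{1} ∇ f = 32x^7 + 112x^6 + 224x^5 + (605/2)x^4 + (839/3)x^3 + 173x^2 + (209/3)x + 161/12
E_{1} f = 4x^8 + 32x^7 + 112x^6 + (457/2)x^5 + (1831/6)x^4 + (839/3)x^3 + (701/4)x^2 + (209/3)x + 161/12
∇ E_{1} f = 32x^7 + 112x^6 + 224x^5 + (605/2)x^4 + (839/3)x^3 + 173x^2 + (209/3)x + 161/12
[E_{1}, ∇] f = 0

the image equals g(x) = 0


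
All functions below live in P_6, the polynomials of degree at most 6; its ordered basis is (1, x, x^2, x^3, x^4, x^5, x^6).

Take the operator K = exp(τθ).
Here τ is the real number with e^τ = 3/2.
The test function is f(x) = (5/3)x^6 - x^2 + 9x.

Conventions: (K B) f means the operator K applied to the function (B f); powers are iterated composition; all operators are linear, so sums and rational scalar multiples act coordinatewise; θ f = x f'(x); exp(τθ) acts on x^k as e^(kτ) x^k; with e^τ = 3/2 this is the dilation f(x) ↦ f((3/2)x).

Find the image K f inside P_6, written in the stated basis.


exp(τθ) x^k = e^(kτ) x^k; with e^τ = 3/2 this sends x^k to (3/2)^k x^k
x ↦ 3/2 x
x^2 ↦ 9/4 x^2
x^6 ↦ 729/64 x^6
applying this coordinatewise to f: exp(τθ) f = (1215/64)x^6 - (9/4)x^2 + (27/2)x

the result is g(x) = (1215/64)x^6 - (9/4)x^2 + (27/2)x


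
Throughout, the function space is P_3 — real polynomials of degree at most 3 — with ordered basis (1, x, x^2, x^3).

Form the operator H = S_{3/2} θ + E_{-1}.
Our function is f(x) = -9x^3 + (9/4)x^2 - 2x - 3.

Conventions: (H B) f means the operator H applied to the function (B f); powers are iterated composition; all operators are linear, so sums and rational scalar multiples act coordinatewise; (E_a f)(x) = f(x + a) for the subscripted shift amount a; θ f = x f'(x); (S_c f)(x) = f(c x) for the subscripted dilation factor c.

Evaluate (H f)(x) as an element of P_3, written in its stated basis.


θ f = -27x^3 + (9/2)x^2 - 2x
S_{3/2} θ f = -(729/8)x^3 + (81/8)x^2 - 3x
E_{-1} f = -9x^3 + (117/4)x^2 - (67/2)x + 41/4
(S_{3/2} θ + E_{-1}) f = -(801/8)x^3 + (315/8)x^2 - (73/2)x + 41/4

the result is g(x) = -(801/8)x^3 + (315/8)x^2 - (73/2)x + 41/4


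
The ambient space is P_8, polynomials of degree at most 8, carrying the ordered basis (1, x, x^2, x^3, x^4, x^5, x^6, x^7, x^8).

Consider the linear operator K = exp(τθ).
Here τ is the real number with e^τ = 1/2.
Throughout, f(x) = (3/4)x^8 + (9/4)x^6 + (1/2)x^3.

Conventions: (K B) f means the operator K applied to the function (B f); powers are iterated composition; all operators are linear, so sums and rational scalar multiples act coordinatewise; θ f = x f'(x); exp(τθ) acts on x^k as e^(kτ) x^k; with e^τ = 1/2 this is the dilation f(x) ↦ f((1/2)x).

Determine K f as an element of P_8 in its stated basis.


exp(τθ) x^k = e^(kτ) x^k; with e^τ = 1/2 this sends x^k to (1/2)^k x^k
x^3 ↦ 1/8 x^3
x^6 ↦ 1/64 x^6
x^8 ↦ 1/256 x^8
applying this coordinatewise to f: exp(τθ) f = (3/1024)x^8 + (9/256)x^6 + (1/16)x^3

the image equals g(x) = (3/1024)x^8 + (9/256)x^6 + (1/16)x^3


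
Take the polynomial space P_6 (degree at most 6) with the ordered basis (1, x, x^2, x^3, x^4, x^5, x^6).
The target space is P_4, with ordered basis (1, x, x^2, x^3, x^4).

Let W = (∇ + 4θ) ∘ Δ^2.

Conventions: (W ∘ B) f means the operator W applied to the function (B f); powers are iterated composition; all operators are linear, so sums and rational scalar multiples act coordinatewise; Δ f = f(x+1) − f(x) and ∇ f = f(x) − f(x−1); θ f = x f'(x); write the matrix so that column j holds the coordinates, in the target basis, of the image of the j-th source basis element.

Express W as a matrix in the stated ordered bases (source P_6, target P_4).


the matrix is [[0, 0, 0, 6, 12, 30, 60]; [0, 0, 0, 24, 120, 340, 900]; [0, 0, 0, 0, 96, 540, 1860]; [0, 0, 0, 0, 0, 240, 1560]; [0, 0, 0, 0, 0, 0, 480]] (rows listed top to bottom)

image of 1: 0
image of x: 0
image of x^2: 0
image of x^3: 24x + 6
image of x^4: 96x^2 + 120x + 12
image of x^5: 240x^3 + 540x^2 + 340x + 30
image of x^6: 480x^4 + 1560x^3 + 1860x^2 + 900x + 60
each image's coordinates form column j of the matrix


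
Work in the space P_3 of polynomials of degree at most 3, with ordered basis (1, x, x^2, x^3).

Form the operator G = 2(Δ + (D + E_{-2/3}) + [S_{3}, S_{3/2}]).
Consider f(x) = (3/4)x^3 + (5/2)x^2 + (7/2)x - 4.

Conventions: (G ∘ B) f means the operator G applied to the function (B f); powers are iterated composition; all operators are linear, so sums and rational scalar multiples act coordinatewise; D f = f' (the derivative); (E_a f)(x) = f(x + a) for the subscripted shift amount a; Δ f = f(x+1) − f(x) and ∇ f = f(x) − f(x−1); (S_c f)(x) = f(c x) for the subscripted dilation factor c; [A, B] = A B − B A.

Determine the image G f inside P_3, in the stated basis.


Δ f = (9/4)x^2 + (29/4)x + 27/4
D f = (9/4)x^2 + 5x + 7/2
E_{-2/3} f = (3/4)x^3 + x^2 + (7/6)x - 49/9
(D + E_{-2/3}) f = (3/4)x^3 + (13/4)x^2 + (37/6)x - 35/18
S_{3/2} f = (81/32)x^3 + (45/8)x^2 + (21/4)x - 4
S_{3} S_{3/2} f = (2187/32)x^3 + (405/8)x^2 + (63/4)x - 4
S_{3} f = (81/4)x^3 + (45/2)x^2 + (21/2)x - 4
S_{3/2} S_{3} f = (2187/32)x^3 + (405/8)x^2 + (63/4)x - 4
[S_{3}, S_{3/2}] f = 0
(Δ + (D + E_{-2/3}) + [S_{3}, S_{3/2}]) f = (3/4)x^3 + (11/2)x^2 + (161/12)x + 173/36
(2(Δ + (D + E_{-2/3}) + [S_{3}, S_{3/2}])) f = (3/2)x^3 + 11x^2 + (161/6)x + 173/18

the image equals g(x) = (3/2)x^3 + 11x^2 + (161/6)x + 173/18


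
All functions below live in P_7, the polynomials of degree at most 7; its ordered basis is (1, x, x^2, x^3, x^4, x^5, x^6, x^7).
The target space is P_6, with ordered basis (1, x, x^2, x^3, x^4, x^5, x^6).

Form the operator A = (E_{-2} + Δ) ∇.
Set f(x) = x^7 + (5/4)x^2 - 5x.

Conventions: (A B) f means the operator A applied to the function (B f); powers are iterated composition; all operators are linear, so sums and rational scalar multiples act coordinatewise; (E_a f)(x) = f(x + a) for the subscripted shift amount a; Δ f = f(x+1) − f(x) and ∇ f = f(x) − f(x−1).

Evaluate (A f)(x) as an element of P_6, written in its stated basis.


the result is g(x) = 7x^6 - 63x^5 + 665x^4 - 2205x^3 + 4431x^2 - (9277/2)x + 8201/4

∇ f = 7x^6 - 21x^5 + 35x^4 - 35x^3 + 21x^2 - (9/2)x - 21/4
E_{-2} ∇ f = 7x^6 - 105x^5 + 665x^4 - 2275x^3 + 4431x^2 - (9305/2)x + 8191/4
Δ ∇ f = 42x^5 + 70x^3 + 14x + 5/2
(E_{-2} + Δ) ∇ f = 7x^6 - 63x^5 + 665x^4 - 2205x^3 + 4431x^2 - (9277/2)x + 8201/4


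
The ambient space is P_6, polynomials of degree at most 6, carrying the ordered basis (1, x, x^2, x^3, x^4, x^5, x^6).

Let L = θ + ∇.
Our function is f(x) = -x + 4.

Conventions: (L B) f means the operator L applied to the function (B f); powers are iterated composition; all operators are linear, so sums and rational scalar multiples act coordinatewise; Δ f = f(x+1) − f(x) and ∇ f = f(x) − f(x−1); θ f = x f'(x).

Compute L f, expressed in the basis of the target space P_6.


θ f = -x
∇ f = -1
(θ + ∇) f = -x - 1

g(x) = -x - 1


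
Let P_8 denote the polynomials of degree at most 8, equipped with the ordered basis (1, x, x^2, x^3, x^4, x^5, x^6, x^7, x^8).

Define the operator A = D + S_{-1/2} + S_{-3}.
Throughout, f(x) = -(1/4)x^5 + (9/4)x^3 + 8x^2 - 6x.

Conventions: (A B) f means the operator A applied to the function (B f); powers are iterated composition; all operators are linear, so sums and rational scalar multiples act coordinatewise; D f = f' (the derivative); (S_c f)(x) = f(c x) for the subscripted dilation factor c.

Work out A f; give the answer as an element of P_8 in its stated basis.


the image equals g(x) = (7777/128)x^5 - (5/4)x^4 - (1953/32)x^3 + (323/4)x^2 + 37x - 6

D f = -(5/4)x^4 + (27/4)x^2 + 16x - 6
S_{-1/2} f = (1/128)x^5 - (9/32)x^3 + 2x^2 + 3x
S_{-3} f = (243/4)x^5 - (243/4)x^3 + 72x^2 + 18x
(D + S_{-1/2} + S_{-3}) f = (7777/128)x^5 - (5/4)x^4 - (1953/32)x^3 + (323/4)x^2 + 37x - 6


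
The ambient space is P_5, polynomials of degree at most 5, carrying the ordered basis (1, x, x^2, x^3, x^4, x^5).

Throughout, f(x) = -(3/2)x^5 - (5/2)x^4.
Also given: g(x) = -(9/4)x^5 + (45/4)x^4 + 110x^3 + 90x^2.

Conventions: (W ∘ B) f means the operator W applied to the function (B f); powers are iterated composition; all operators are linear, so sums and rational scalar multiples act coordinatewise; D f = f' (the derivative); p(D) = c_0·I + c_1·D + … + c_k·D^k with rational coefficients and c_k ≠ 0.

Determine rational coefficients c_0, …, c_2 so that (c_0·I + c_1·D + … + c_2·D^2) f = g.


p(D) = (3/2)·I − 2·D − 3·D^2, i.e. c_0 = 3/2, c_1 = -2, c_2 = -3

D^0 f = -(3/2)x^5 - (5/2)x^4
D^1 f = -(15/2)x^4 - 10x^3
D^2 f = -30x^3 - 30x^2
matching coefficients of g against c_0 f + c_1 Df + … from the top degree down determines the c_i
solution: c_0 = 3/2, c_1 = -2, c_2 = -3


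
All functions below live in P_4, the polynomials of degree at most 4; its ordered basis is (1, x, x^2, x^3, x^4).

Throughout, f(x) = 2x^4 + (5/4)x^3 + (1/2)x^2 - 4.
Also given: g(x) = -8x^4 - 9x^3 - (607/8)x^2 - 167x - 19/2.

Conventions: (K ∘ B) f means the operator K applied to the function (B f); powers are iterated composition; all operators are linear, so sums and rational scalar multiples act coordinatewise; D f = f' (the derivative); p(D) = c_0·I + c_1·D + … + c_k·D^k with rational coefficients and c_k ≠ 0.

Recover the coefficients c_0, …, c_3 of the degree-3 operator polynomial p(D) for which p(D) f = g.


p(D) = -4·I − (1/2)·D − 3·D^2 − 3·D^3, i.e. c_0 = -4, c_1 = -1/2, c_2 = -3, c_3 = -3

D^0 f = 2x^4 + (5/4)x^3 + (1/2)x^2 - 4
D^1 f = 8x^3 + (15/4)x^2 + x
D^2 f = 24x^2 + (15/2)x + 1
D^3 f = 48x + 15/2
matching coefficients of g against c_0 f + c_1 Df + … from the top degree down determines the c_i
solution: c_0 = -4, c_1 = -1/2, c_2 = -3, c_3 = -3
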